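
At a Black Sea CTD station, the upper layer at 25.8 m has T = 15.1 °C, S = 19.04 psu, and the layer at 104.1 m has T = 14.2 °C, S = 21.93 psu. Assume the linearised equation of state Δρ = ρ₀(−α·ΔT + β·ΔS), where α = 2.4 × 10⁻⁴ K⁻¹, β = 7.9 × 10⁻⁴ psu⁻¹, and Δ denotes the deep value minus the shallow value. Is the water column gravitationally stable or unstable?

ΔT = 14.2 − 15.1 = -0.9 K and ΔS = 21.93 − 19.04 = +2.89 psu (deep − shallow).
−αΔT = 2.16 × 10⁻⁴; βΔS = 2.2831 × 10⁻³; sum Δρ/ρ₀ = 2.4991 × 10⁻³.
Δρ/ρ₀ > 0, so Δρ > 0: deeper water is denser → statically stable.

stable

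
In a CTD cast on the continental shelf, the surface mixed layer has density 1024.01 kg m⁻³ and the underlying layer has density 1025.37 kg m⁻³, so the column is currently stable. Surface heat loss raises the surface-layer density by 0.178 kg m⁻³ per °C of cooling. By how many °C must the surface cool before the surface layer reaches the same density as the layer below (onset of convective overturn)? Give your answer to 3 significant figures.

Density deficit of the surface layer: 1025.37 − 1024.01 = 1.36 kg m⁻³.
Required change = 1.36 / 0.178 = 7.64 °C.

7.64 °C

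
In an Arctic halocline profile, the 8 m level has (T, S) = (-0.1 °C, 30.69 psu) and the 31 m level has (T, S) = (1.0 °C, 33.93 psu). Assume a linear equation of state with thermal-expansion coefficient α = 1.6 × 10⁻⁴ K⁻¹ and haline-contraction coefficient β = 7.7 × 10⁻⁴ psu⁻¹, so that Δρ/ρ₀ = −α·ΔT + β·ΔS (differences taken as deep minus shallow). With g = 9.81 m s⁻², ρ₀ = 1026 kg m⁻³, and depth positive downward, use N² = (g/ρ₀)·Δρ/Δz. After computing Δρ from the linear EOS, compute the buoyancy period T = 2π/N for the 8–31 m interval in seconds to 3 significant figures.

200 s

ΔT = +1.1 K, ΔS = +3.24 psu (deep − shallow).
Δρ/ρ₀ = −αΔT + βΔS = -1.76 × 10⁻⁴ + 2.4948 × 10⁻³ = 2.3188 × 10⁻³, so Δρ ≈ 2.379 kg m⁻³.
N² = (g/ρ₀)·Δρ/Δz = g·(Δρ/ρ₀)/Δz = 9.81 × 2.3188 × 10⁻³ / 23 = 9.8902 × 10⁻⁴ s⁻².
N = √(9.8902 × 10⁻⁴) = 0.031449 rad s⁻¹ → T = 2π/N = 199.79 s ≈ 200 s.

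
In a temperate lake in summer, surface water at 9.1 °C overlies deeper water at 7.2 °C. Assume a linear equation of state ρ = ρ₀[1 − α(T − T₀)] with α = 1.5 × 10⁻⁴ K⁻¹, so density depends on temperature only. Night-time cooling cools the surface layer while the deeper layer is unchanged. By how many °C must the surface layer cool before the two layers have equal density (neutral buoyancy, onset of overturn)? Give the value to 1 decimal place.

1.9 °C

With temperature the only control, equal density requires T_surf′ = T_deep.
T_surf′ = 7.2 °C.
Cooling required: 9.1 − 7.2 = 1.9 °C.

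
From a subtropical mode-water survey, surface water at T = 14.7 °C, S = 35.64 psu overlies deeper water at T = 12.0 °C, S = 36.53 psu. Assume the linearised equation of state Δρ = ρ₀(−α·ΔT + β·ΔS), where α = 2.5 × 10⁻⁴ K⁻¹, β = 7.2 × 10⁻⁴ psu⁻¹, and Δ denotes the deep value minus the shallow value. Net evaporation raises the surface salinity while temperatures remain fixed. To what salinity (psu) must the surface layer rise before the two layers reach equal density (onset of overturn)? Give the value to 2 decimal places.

Neutral buoyancy requires −α(T_deep − T_surf) + β(S_deep − S_surf′) = 0.
S_surf′ = S_deep − (α/β)·ΔT = 36.53 − (2.5 × 10⁻⁴/7.2 × 10⁻⁴)·(-2.7) = 37.4675 psu.
Increase required: 37.4675 − 35.64 = 1.8275 psu.

37.47 psu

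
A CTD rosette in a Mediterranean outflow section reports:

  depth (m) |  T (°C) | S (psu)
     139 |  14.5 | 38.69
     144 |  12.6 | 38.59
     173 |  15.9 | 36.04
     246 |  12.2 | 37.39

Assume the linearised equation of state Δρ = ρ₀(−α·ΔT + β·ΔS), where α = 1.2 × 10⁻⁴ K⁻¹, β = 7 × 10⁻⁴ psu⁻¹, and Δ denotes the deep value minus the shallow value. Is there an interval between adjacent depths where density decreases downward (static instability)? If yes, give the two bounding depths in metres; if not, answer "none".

144–173 m

Evaluate Δρ/ρ₀ = −αΔT + βΔS across each adjacent pair:
  139–144 m: −αΔT+βΔS = −(1.2 × 10⁻⁴)(-1.9)+(7 × 10⁻⁴)(-0.10) = 1.6 × 10⁻⁴ → stable
  144–173 m: −αΔT+βΔS = −(1.2 × 10⁻⁴)(+3.3)+(7 × 10⁻⁴)(-2.55) = -2.2 × 10⁻³ → UNSTABLE
  173–246 m: −αΔT+βΔS = −(1.2 × 10⁻⁴)(-3.7)+(7 × 10⁻⁴)(+1.35) = 1.4 × 10⁻³ → stable
The 144–173 m interval has Δρ < 0: lighter water underlies denser water.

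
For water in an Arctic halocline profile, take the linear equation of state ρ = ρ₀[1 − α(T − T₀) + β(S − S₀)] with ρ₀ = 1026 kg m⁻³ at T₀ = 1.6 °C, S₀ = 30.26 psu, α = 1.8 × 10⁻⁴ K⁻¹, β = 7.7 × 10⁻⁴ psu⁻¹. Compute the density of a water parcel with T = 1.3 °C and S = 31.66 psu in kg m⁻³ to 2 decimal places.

T − T₀ = -0.3 K, S − S₀ = +1.40 psu.
Bracket = 1 − α·(-0.3) + β·(+1.40) = 1 + (1.132 × 10⁻³) = 1.0011320.
ρ = 1026 × 1.0011320 = 1027.16 kg m⁻³.

1027.16 kg m⁻³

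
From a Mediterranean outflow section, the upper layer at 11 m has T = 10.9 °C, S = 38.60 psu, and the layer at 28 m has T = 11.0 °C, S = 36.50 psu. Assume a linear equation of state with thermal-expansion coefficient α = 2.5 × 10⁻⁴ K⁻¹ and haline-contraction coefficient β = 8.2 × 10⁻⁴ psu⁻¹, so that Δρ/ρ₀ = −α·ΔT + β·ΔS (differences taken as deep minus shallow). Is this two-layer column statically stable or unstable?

ΔT = 11.0 − 10.9 = +0.1 K and ΔS = 36.50 − 38.60 = -2.10 psu (deep − shallow).
−αΔT = -2.50 × 10⁻⁵; βΔS = -1.722 × 10⁻³; sum Δρ/ρ₀ = -1.747 × 10⁻³.
Δρ/ρ₀ < 0, so Δρ < 0: deeper water is lighter → statically unstable; the column would overturn.

unstable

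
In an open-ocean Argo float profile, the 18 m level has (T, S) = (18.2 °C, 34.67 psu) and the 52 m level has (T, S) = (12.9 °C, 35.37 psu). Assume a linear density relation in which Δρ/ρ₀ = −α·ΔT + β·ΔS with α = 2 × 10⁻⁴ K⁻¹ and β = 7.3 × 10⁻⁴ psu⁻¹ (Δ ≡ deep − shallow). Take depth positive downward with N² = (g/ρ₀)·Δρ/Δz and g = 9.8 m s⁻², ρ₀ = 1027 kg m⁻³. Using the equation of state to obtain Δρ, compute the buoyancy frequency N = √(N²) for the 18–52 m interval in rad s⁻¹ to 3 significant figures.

ΔT = -5.3 K, ΔS = +0.70 psu (deep − shallow).
Δρ/ρ₀ = −αΔT + βΔS = 1.06 × 10⁻³ + 5.11 × 10⁻⁴ = 1.571 × 10⁻³, so Δρ ≈ 1.613 kg m⁻³.
N² = (g/ρ₀)·Δρ/Δz = g·(Δρ/ρ₀)/Δz = 9.8 × 1.571 × 10⁻³ / 34 = 4.5282 × 10⁻⁴ s⁻².
N = √(4.5282 × 10⁻⁴) = 0.021280 rad s⁻¹ ≈ 0.0213 rad s⁻¹.

0.0213 rad s⁻¹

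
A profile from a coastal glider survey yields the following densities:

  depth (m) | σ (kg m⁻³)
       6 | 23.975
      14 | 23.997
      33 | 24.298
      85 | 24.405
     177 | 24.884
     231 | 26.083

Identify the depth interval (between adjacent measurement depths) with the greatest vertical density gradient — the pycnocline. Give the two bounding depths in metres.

Compute the density gradient over each adjacent pair:
  6–14 m: Δρ/Δz = 0.022/8 = 2.7 × 10⁻³ kg m⁻⁴
  14–33 m: Δρ/Δz = 0.301/19 = 0.016 kg m⁻⁴
  33–85 m: Δρ/Δz = 0.107/52 = 2.1 × 10⁻³ kg m⁻⁴
  85–177 m: Δρ/Δz = 0.479/92 = 5.2 × 10⁻³ kg m⁻⁴
  177–231 m: Δρ/Δz = 1.199/54 = 0.022 kg m⁻⁴
The largest gradient is in the 177–231 m interval — the pycnocline.

177–231 m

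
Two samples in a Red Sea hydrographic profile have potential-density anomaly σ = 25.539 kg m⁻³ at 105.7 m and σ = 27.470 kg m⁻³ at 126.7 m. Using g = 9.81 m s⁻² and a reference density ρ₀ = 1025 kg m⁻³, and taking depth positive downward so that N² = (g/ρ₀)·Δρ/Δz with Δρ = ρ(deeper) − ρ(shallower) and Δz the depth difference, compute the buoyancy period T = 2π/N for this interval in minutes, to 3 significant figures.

3.53 min

Δρ = 1027.470 − 1025.539 = 1.931 kg m⁻³ over Δz = 126.7 − 105.7 = 21 m.
N² = (9.81/1025) × (1.931/21) = 8.8005 × 10⁻⁴ s⁻².
N = √(8.8005 × 10⁻⁴) = 0.029666 rad s⁻¹, so T = 2π/N = 211.80 s = 3.5300 min ≈ 3.53 min.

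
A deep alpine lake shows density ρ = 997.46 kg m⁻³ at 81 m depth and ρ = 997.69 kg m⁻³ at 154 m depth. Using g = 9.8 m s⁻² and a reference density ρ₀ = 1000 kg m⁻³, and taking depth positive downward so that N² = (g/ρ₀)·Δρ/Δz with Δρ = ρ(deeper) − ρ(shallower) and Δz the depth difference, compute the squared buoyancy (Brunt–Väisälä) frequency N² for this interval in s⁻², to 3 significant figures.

3.09 × 10⁻⁵ s⁻²

Δρ = 997.69 − 997.46 = 0.23 kg m⁻³ over Δz = 154 − 81 = 73 m.
N² = (9.8/1000) × (0.23/73) = 3.0877 × 10⁻⁵ s⁻² ≈ 3.09 × 10⁻⁵ s⁻².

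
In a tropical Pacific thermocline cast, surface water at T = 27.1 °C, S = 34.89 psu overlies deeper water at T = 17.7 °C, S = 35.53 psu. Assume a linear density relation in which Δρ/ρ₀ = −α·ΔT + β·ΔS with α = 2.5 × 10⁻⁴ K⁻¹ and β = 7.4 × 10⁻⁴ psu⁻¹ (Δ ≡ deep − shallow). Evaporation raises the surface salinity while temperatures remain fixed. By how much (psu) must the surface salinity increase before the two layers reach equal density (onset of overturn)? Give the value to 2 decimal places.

3.82 psu

Neutral buoyancy requires −α(T_deep − T_surf) + β(S_deep − S_surf′) = 0.
S_surf′ = S_deep − (α/β)·ΔT = 35.53 − (2.5 × 10⁻⁴/7.4 × 10⁻⁴)·(-9.4) = 38.7057 psu.
Increase required: 38.7057 − 34.89 = 3.8157 psu.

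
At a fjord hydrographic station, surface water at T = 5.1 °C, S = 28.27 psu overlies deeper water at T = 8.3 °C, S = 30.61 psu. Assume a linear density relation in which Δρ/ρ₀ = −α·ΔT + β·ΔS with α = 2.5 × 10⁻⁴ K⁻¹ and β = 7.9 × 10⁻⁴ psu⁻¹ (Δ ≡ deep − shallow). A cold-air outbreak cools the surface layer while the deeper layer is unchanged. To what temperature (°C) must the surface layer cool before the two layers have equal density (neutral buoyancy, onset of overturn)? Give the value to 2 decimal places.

Neutral buoyancy requires Δρ = 0, i.e. −α(T_deep − T_surf′) + β(S_deep − S_surf) = 0.
T_surf′ = T_deep − (β/α)·ΔS = 8.3 − (7.9 × 10⁻⁴/2.5 × 10⁻⁴)·(+2.34) = 0.9056 °C.
Cooling required: 5.1 − (0.9056) = 4.1944 °C.

0.91 °C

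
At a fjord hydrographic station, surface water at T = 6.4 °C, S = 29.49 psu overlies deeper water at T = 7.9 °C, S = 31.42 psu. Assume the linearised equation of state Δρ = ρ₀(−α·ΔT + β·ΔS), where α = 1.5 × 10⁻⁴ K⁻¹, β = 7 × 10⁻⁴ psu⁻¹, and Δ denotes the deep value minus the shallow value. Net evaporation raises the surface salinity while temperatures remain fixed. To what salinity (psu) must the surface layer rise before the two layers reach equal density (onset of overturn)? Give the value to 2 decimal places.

31.10 psu

Neutral buoyancy requires −α(T_deep − T_surf) + β(S_deep − S_surf′) = 0.
S_surf′ = S_deep − (α/β)·ΔT = 31.42 − (1.5 × 10⁻⁴/7 × 10⁻⁴)·(+1.5) = 31.0986 psu.
Increase required: 31.0986 − 29.49 = 1.6086 psu.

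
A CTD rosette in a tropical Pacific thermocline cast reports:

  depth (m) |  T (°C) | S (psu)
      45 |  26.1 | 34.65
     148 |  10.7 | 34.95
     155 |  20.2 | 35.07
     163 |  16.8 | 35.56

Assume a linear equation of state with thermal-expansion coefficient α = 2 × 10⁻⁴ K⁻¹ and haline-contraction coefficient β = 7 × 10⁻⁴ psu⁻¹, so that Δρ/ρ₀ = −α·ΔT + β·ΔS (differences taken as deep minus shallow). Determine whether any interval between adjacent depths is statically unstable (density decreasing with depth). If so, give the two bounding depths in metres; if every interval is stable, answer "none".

Evaluate Δρ/ρ₀ = −αΔT + βΔS across each adjacent pair:
  45–148 m: −αΔT+βΔS = −(2 × 10⁻⁴)(-15.4)+(7 × 10⁻⁴)(+0.30) = 3.3 × 10⁻³ → stable
  148–155 m: −αΔT+βΔS = −(2 × 10⁻⁴)(+9.5)+(7 × 10⁻⁴)(+0.12) = -1.8 × 10⁻³ → UNSTABLE
  155–163 m: −αΔT+βΔS = −(2 × 10⁻⁴)(-3.4)+(7 × 10⁻⁴)(+0.49) = 1.0 × 10⁻³ → stable
The 148–155 m interval has Δρ < 0: lighter water underlies denser water.

148–155 m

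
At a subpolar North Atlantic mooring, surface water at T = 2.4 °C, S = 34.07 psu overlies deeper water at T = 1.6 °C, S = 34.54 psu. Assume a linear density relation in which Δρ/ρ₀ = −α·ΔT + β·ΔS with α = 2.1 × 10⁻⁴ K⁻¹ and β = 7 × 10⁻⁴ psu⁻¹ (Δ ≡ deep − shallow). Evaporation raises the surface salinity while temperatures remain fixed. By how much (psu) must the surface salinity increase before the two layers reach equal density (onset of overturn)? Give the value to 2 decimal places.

0.71 psu

Neutral buoyancy requires −α(T_deep − T_surf) + β(S_deep − S_surf′) = 0.
S_surf′ = S_deep − (α/β)·ΔT = 34.54 − (2.1 × 10⁻⁴/7 × 10⁻⁴)·(-0.8) = 34.7800 psu.
Increase required: 34.7800 − 34.07 = 0.7100 psu.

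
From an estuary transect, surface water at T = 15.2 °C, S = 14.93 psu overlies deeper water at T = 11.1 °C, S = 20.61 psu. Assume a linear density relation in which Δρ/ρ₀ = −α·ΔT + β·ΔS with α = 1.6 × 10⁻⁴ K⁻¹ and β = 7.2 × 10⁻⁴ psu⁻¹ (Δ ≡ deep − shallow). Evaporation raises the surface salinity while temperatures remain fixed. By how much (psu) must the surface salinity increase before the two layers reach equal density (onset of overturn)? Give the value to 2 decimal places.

6.59 psu

Neutral buoyancy requires −α(T_deep − T_surf) + β(S_deep − S_surf′) = 0.
S_surf′ = S_deep − (α/β)·ΔT = 20.61 − (1.6 × 10⁻⁴/7.2 × 10⁻⁴)·(-4.1) = 21.5211 psu.
Increase required: 21.5211 − 14.93 = 6.5911 psu.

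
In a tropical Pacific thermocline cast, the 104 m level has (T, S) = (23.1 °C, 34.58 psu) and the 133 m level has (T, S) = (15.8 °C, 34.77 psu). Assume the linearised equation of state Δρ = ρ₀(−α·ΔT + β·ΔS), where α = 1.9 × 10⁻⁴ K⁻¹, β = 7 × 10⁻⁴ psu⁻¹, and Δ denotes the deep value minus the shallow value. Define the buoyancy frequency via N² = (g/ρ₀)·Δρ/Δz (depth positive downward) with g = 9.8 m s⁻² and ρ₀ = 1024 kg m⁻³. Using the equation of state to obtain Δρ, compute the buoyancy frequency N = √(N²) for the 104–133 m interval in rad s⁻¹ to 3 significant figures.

0.0227 rad s⁻¹

ΔT = -7.3 K, ΔS = +0.19 psu (deep − shallow).
Δρ/ρ₀ = −αΔT + βΔS = 1.387 × 10⁻³ + 1.33 × 10⁻⁴ = 1.52 × 10⁻³, so Δρ ≈ 1.556 kg m⁻³.
N² = (g/ρ₀)·Δρ/Δz = g·(Δρ/ρ₀)/Δz = 9.8 × 1.52 × 10⁻³ / 29 = 5.1366 × 10⁻⁴ s⁻².
N = √(5.1366 × 10⁻⁴) = 0.022664 rad s⁻¹ ≈ 0.0227 rad s⁻¹.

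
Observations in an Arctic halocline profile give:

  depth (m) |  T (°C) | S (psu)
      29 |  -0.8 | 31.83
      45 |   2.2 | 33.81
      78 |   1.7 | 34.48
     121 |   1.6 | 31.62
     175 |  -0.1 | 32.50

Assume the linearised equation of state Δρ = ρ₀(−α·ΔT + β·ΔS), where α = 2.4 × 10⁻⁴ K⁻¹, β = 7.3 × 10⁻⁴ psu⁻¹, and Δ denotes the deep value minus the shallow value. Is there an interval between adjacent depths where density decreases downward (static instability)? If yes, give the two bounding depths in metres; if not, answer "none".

Evaluate Δρ/ρ₀ = −αΔT + βΔS across each adjacent pair:
  29–45 m: −αΔT+βΔS = −(2.4 × 10⁻⁴)(+3.0)+(7.3 × 10⁻⁴)(+1.98) = 7.3 × 10⁻⁴ → stable
  45–78 m: −αΔT+βΔS = −(2.4 × 10⁻⁴)(-0.5)+(7.3 × 10⁻⁴)(+0.67) = 6.1 × 10⁻⁴ → stable
  78–121 m: −αΔT+βΔS = −(2.4 × 10⁻⁴)(-0.1)+(7.3 × 10⁻⁴)(-2.86) = -2.1 × 10⁻³ → UNSTABLE
  121–175 m: −αΔT+βΔS = −(2.4 × 10⁻⁴)(-1.7)+(7.3 × 10⁻⁴)(+0.88) = 1.1 × 10⁻³ → stable
The 78–121 m interval has Δρ < 0: lighter water underlies denser water.

78–121 m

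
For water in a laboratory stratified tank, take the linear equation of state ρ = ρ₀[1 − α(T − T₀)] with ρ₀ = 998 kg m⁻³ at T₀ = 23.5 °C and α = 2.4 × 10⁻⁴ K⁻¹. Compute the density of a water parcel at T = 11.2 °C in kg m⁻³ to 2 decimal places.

1000.95 kg m⁻³

T − T₀ = -12.3 K.
Bracket = 1 − α·(-12.3) = 1 + (2.952 × 10⁻³) = 1.0029520.
ρ = 998 × 1.0029520 = 1000.95 kg m⁻³.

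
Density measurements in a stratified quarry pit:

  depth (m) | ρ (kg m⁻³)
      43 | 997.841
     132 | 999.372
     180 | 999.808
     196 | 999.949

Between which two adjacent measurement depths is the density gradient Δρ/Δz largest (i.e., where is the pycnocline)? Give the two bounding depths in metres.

Compute the density gradient over each adjacent pair:
  43–132 m: Δρ/Δz = 1.531/89 = 0.017 kg m⁻⁴
  132–180 m: Δρ/Δz = 0.436/48 = 9.1 × 10⁻³ kg m⁻⁴
  180–196 m: Δρ/Δz = 0.141/16 = 8.8 × 10⁻³ kg m⁻⁴
The largest gradient is in the 43–132 m interval — the pycnocline.

43–132 m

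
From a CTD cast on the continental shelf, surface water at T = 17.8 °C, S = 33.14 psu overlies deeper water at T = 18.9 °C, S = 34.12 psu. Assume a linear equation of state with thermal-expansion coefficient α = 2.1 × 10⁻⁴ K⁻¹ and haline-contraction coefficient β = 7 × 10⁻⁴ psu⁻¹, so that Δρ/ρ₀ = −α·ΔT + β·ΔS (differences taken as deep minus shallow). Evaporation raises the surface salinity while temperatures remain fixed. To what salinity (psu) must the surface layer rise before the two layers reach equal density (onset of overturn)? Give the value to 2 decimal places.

Neutral buoyancy requires −α(T_deep − T_surf) + β(S_deep − S_surf′) = 0.
S_surf′ = S_deep − (α/β)·ΔT = 34.12 − (2.1 × 10⁻⁴/7 × 10⁻⁴)·(+1.1) = 33.7900 psu.
Increase required: 33.7900 − 33.14 = 0.6500 psu.

33.79 psu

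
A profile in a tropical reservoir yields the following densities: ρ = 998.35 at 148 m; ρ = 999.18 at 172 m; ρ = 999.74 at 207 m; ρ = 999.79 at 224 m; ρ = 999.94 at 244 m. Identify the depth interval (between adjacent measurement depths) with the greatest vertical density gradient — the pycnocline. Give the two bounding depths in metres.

Compute the density gradient over each adjacent pair:
  148–172 m: Δρ/Δz = 0.83/24 = 0.035 kg m⁻⁴
  172–207 m: Δρ/Δz = 0.56/35 = 0.016 kg m⁻⁴
  207–224 m: Δρ/Δz = 0.05/17 = 2.9 × 10⁻³ kg m⁻⁴
  224–244 m: Δρ/Δz = 0.15/20 = 7.5 × 10⁻³ kg m⁻⁴
The largest gradient is in the 148–172 m interval — the pycnocline.

148–172 m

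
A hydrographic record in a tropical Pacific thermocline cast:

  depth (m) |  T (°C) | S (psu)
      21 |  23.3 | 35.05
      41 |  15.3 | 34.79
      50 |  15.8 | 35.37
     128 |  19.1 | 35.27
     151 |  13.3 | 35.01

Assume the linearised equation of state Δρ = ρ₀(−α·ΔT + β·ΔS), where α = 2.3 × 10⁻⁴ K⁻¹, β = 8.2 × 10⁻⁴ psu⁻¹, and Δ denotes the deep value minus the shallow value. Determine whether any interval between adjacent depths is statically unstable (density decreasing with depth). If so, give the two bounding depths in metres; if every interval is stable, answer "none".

Evaluate Δρ/ρ₀ = −αΔT + βΔS across each adjacent pair:
  21–41 m: −αΔT+βΔS = −(2.3 × 10⁻⁴)(-8.0)+(8.2 × 10⁻⁴)(-0.26) = 1.6 × 10⁻³ → stable
  41–50 m: −αΔT+βΔS = −(2.3 × 10⁻⁴)(+0.5)+(8.2 × 10⁻⁴)(+0.58) = 3.6 × 10⁻⁴ → stable
  50–128 m: −αΔT+βΔS = −(2.3 × 10⁻⁴)(+3.3)+(8.2 × 10⁻⁴)(-0.10) = -8.4 × 10⁻⁴ → UNSTABLE
  128–151 m: −αΔT+βΔS = −(2.3 × 10⁻⁴)(-5.8)+(8.2 × 10⁻⁴)(-0.26) = 1.1 × 10⁻³ → stable
The 50–128 m interval has Δρ < 0: lighter water underlies denser water.

50–128 m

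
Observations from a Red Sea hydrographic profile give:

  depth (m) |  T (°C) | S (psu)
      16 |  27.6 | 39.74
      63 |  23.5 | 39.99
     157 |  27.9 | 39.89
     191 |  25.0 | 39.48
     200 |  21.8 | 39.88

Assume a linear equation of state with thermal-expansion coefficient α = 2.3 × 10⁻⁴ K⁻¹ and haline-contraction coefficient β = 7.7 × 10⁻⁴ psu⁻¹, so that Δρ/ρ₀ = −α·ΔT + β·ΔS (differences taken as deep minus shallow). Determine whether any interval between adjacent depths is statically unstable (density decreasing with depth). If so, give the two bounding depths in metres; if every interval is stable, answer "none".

63–157 m

Evaluate Δρ/ρ₀ = −αΔT + βΔS across each adjacent pair:
  16–63 m: −αΔT+βΔS = −(2.3 × 10⁻⁴)(-4.1)+(7.7 × 10⁻⁴)(+0.25) = 1.1 × 10⁻³ → stable
  63–157 m: −αΔT+βΔS = −(2.3 × 10⁻⁴)(+4.4)+(7.7 × 10⁻⁴)(-0.10) = -1.1 × 10⁻³ → UNSTABLE
  157–191 m: −αΔT+βΔS = −(2.3 × 10⁻⁴)(-2.9)+(7.7 × 10⁻⁴)(-0.41) = 3.5 × 10⁻⁴ → stable
  191–200 m: −αΔT+βΔS = −(2.3 × 10⁻⁴)(-3.2)+(7.7 × 10⁻⁴)(+0.40) = 1.0 × 10⁻³ → stable
The 63–157 m interval has Δρ < 0: lighter water underlies denser water.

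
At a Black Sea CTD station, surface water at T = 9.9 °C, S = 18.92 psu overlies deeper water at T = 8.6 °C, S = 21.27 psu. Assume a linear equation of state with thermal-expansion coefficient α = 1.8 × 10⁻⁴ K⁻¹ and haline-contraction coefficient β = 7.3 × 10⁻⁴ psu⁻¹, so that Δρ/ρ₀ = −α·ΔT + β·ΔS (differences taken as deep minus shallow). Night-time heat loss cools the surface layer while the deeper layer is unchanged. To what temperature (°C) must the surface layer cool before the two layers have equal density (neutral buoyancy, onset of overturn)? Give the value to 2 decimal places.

Neutral buoyancy requires Δρ = 0, i.e. −α(T_deep − T_surf′) + β(S_deep − S_surf) = 0.
T_surf′ = T_deep − (β/α)·ΔS = 8.6 − (7.3 × 10⁻⁴/1.8 × 10⁻⁴)·(+2.35) = -0.9306 °C.
Cooling required: 9.9 − (-0.9306) = 10.8306 °C.

-0.93 °C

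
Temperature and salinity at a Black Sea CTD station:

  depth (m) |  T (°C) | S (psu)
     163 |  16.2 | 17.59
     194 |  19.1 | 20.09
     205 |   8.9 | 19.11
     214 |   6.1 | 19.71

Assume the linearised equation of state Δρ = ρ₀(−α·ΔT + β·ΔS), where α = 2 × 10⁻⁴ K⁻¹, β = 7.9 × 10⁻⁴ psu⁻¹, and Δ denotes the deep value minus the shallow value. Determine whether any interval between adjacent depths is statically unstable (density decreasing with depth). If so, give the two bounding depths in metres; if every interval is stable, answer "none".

Evaluate Δρ/ρ₀ = −αΔT + βΔS across each adjacent pair:
  163–194 m: −αΔT+βΔS = −(2 × 10⁻⁴)(+2.9)+(7.9 × 10⁻⁴)(+2.50) = 1.4 × 10⁻³ → stable
  194–205 m: −αΔT+βΔS = −(2 × 10⁻⁴)(-10.2)+(7.9 × 10⁻⁴)(-0.98) = 1.3 × 10⁻³ → stable
  205–214 m: −αΔT+βΔS = −(2 × 10⁻⁴)(-2.8)+(7.9 × 10⁻⁴)(+0.60) = 1.0 × 10⁻³ → stable
Every interval has Δρ > 0: the column is stably stratified throughout.

none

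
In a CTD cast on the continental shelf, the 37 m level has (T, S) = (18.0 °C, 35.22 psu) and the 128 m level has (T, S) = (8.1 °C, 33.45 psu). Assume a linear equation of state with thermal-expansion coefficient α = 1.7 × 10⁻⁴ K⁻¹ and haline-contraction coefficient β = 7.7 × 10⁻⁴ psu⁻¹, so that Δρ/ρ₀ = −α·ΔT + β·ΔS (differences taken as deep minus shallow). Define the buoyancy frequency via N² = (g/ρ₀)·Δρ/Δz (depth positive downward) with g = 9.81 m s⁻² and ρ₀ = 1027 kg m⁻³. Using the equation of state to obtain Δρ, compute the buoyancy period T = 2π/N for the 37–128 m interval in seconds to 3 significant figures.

1.07 × 10³ s

ΔT = -9.9 K, ΔS = -1.77 psu (deep − shallow).
Δρ/ρ₀ = −αΔT + βΔS = 1.683 × 10⁻³ − 1.3629 × 10⁻³ = 3.201 × 10⁻⁴, so Δρ ≈ 0.3287 kg m⁻³.
N² = (g/ρ₀)·Δρ/Δz = g·(Δρ/ρ₀)/Δz = 9.81 × 3.201 × 10⁻⁴ / 91 = 3.4507 × 10⁻⁵ s⁻².
N = √(3.4507 × 10⁻⁵) = 5.8743 × 10⁻³ rad s⁻¹ → T = 2π/N = 1.0696 × 10³ s ≈ 1.07 × 10³ s.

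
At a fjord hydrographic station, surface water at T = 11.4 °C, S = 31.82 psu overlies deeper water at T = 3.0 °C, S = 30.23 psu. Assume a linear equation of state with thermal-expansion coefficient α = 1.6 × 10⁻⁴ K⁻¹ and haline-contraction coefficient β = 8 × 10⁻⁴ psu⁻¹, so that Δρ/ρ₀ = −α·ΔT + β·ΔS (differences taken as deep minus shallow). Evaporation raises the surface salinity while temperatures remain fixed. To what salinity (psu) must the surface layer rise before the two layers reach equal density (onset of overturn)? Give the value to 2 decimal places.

Neutral buoyancy requires −α(T_deep − T_surf) + β(S_deep − S_surf′) = 0.
S_surf′ = S_deep − (α/β)·ΔT = 30.23 − (1.6 × 10⁻⁴/8 × 10⁻⁴)·(-8.4) = 31.9100 psu.
Increase required: 31.9100 − 31.82 = 0.0900 psu.

31.91 psu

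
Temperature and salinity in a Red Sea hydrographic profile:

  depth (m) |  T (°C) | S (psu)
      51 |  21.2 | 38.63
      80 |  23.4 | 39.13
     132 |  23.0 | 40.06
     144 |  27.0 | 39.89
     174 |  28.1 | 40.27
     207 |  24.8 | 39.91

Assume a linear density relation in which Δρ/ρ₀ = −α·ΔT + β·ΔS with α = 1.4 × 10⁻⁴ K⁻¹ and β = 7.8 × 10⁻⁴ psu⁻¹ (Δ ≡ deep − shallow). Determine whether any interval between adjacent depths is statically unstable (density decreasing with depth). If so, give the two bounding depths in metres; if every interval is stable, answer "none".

Evaluate Δρ/ρ₀ = −αΔT + βΔS across each adjacent pair:
  51–80 m: −αΔT+βΔS = −(1.4 × 10⁻⁴)(+2.2)+(7.8 × 10⁻⁴)(+0.50) = 8.2 × 10⁻⁵ → stable
  80–132 m: −αΔT+βΔS = −(1.4 × 10⁻⁴)(-0.4)+(7.8 × 10⁻⁴)(+0.93) = 7.8 × 10⁻⁴ → stable
  132–144 m: −αΔT+βΔS = −(1.4 × 10⁻⁴)(+4.0)+(7.8 × 10⁻⁴)(-0.17) = -6.9 × 10⁻⁴ → UNSTABLE
  144–174 m: −αΔT+βΔS = −(1.4 × 10⁻⁴)(+1.1)+(7.8 × 10⁻⁴)(+0.38) = 1.4 × 10⁻⁴ → stable
  174–207 m: −αΔT+βΔS = −(1.4 × 10⁻⁴)(-3.3)+(7.8 × 10⁻⁴)(-0.36) = 1.8 × 10⁻⁴ → stable
The 132–144 m interval has Δρ < 0: lighter water underlies denser water.

132–144 m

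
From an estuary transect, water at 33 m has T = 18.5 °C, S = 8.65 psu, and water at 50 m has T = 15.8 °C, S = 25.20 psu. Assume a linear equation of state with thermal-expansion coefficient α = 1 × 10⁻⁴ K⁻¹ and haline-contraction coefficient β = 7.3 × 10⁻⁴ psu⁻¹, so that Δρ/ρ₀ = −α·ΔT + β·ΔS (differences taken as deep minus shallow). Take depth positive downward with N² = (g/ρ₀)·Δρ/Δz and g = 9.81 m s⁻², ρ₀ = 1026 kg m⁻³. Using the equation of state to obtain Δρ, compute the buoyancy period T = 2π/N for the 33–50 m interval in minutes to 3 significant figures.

ΔT = -2.7 K, ΔS = +16.55 psu (deep − shallow).
Δρ/ρ₀ = −αΔT + βΔS = 2.70 × 10⁻⁴ + 0.0120815 = 0.0123515, so Δρ ≈ 12.67 kg m⁻³.
N² = (g/ρ₀)·Δρ/Δz = g·(Δρ/ρ₀)/Δz = 9.81 × 0.0123515 / 17 = 7.1275 × 10⁻³ s⁻².
N = √(7.1275 × 10⁻³) = 0.084425 rad s⁻¹ → T = 2π/N = 74.423 s = 1.2404 min ≈ 1.24 min.

1.24 min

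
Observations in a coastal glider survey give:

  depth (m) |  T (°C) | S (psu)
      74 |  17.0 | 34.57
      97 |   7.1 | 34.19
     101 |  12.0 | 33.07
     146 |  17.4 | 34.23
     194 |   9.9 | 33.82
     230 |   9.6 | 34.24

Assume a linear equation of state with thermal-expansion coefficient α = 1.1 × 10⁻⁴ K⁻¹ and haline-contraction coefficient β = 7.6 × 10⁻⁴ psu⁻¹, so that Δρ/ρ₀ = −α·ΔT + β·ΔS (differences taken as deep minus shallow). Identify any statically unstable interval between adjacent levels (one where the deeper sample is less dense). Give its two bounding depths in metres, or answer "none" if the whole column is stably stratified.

97–101 m

Evaluate Δρ/ρ₀ = −αΔT + βΔS across each adjacent pair:
  74–97 m: −αΔT+βΔS = −(1.1 × 10⁻⁴)(-9.9)+(7.6 × 10⁻⁴)(-0.38) = 8.0 × 10⁻⁴ → stable
  97–101 m: −αΔT+βΔS = −(1.1 × 10⁻⁴)(+4.9)+(7.6 × 10⁻⁴)(-1.12) = -1.4 × 10⁻³ → UNSTABLE
  101–146 m: −αΔT+βΔS = −(1.1 × 10⁻⁴)(+5.4)+(7.6 × 10⁻⁴)(+1.16) = 2.9 × 10⁻⁴ → stable
  146–194 m: −αΔT+βΔS = −(1.1 × 10⁻⁴)(-7.5)+(7.6 × 10⁻⁴)(-0.41) = 5.1 × 10⁻⁴ → stable
  194–230 m: −αΔT+βΔS = −(1.1 × 10⁻⁴)(-0.3)+(7.6 × 10⁻⁴)(+0.42) = 3.5 × 10⁻⁴ → stable
The 97–101 m interval has Δρ < 0: lighter water underlies denser water.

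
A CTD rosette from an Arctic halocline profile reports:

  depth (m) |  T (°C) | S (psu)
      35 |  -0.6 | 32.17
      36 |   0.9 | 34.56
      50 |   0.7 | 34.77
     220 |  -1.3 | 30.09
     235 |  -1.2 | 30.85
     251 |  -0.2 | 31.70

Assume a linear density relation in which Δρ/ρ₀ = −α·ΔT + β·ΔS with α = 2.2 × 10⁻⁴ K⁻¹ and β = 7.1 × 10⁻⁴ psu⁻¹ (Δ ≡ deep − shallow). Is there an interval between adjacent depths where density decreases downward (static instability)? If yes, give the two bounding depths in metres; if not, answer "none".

50–220 m

Evaluate Δρ/ρ₀ = −αΔT + βΔS across each adjacent pair:
  35–36 m: −αΔT+βΔS = −(2.2 × 10⁻⁴)(+1.5)+(7.1 × 10⁻⁴)(+2.39) = 1.4 × 10⁻³ → stable
  36–50 m: −αΔT+βΔS = −(2.2 × 10⁻⁴)(-0.2)+(7.1 × 10⁻⁴)(+0.21) = 1.9 × 10⁻⁴ → stable
  50–220 m: −αΔT+βΔS = −(2.2 × 10⁻⁴)(-2.0)+(7.1 × 10⁻⁴)(-4.68) = -2.9 × 10⁻³ → UNSTABLE
  220–235 m: −αΔT+βΔS = −(2.2 × 10⁻⁴)(+0.1)+(7.1 × 10⁻⁴)(+0.76) = 5.2 × 10⁻⁴ → stable
  235–251 m: −αΔT+βΔS = −(2.2 × 10⁻⁴)(+1.0)+(7.1 × 10⁻⁴)(+0.85) = 3.8 × 10⁻⁴ → stable
The 50–220 m interval has Δρ < 0: lighter water underlies denser water.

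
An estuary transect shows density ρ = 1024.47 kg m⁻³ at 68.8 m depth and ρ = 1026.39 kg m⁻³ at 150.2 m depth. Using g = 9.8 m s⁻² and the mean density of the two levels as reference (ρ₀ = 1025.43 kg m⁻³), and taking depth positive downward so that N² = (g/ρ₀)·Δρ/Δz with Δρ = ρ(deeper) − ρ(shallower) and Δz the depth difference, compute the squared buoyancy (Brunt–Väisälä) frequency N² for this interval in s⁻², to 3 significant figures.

2.25 × 10⁻⁴ s⁻²

Δρ = 1026.39 − 1024.47 = 1.92 kg m⁻³ over Δz = 150.2 − 68.8 = 81.4 m.
N² = (9.8/1025.43) × (1.92/81.4) = 2.2542 × 10⁻⁴ s⁻² ≈ 2.25 × 10⁻⁴ s⁻².
Since Δρ > 0 the layer is stably stratified.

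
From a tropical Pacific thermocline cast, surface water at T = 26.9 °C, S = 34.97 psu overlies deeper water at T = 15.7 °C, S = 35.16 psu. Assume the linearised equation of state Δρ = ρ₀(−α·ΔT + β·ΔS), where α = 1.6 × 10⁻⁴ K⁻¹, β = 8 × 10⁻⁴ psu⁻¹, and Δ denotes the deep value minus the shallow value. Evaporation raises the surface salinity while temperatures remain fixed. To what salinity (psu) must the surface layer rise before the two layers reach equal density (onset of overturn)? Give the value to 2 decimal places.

37.40 psu

Neutral buoyancy requires −α(T_deep − T_surf) + β(S_deep − S_surf′) = 0.
S_surf′ = S_deep − (α/β)·ΔT = 35.16 − (1.6 × 10⁻⁴/8 × 10⁻⁴)·(-11.2) = 37.4000 psu.
Increase required: 37.4000 − 34.97 = 2.4300 psu.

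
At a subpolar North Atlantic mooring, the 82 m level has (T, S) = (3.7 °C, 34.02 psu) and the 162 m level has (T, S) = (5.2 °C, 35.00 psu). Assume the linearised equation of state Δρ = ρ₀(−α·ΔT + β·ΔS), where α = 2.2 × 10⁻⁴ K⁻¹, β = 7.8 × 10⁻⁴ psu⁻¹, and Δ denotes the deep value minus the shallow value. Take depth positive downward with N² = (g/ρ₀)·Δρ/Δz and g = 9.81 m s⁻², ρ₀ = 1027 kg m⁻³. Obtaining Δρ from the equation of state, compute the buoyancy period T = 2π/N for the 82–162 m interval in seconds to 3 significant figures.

861 s

ΔT = +1.5 K, ΔS = +0.98 psu (deep − shallow).
Δρ/ρ₀ = −αΔT + βΔS = -3.30 × 10⁻⁴ + 7.644 × 10⁻⁴ = 4.344 × 10⁻⁴, so Δρ ≈ 0.4461 kg m⁻³.
N² = (g/ρ₀)·Δρ/Δz = g·(Δρ/ρ₀)/Δz = 9.81 × 4.344 × 10⁻⁴ / 80 = 5.3268 × 10⁻⁵ s⁻².
N = √(5.3268 × 10⁻⁵) = 7.2985 × 10⁻³ rad s⁻¹ → T = 2π/N = 860.89 s ≈ 861 s.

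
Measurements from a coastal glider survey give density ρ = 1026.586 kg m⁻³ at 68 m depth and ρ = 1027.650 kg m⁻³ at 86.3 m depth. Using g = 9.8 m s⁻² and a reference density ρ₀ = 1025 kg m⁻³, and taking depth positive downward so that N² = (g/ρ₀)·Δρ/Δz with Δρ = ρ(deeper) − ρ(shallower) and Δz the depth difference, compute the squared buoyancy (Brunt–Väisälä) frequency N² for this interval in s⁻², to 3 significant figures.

5.56 × 10⁻⁴ s⁻²

Δρ = 1027.650 − 1026.586 = 1.064 kg m⁻³ over Δz = 86.3 − 68 = 18.3 m.
N² = (9.8/1025) × (1.064/18.3) = 5.5589 × 10⁻⁴ s⁻² ≈ 5.56 × 10⁻⁴ s⁻².
A positive N² confirms static stability across the interval.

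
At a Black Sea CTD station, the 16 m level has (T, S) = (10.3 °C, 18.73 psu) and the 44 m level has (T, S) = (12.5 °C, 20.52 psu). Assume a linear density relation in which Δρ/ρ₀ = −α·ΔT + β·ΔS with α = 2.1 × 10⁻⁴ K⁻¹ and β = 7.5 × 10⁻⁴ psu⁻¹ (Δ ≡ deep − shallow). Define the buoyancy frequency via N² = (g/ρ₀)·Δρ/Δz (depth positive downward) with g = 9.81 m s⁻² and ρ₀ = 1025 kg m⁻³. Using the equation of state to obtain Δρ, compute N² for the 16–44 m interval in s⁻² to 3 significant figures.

3.08 × 10⁻⁴ s⁻²

ΔT = +2.2 K, ΔS = +1.79 psu (deep − shallow).
Δρ/ρ₀ = −αΔT + βΔS = -4.62 × 10⁻⁴ + 1.3425 × 10⁻³ = 8.805 × 10⁻⁴, so Δρ ≈ 0.9025 kg m⁻³.
N² = (g/ρ₀)·Δρ/Δz = g·(Δρ/ρ₀)/Δz = 9.81 × 8.805 × 10⁻⁴ / 28 = 3.0849 × 10⁻⁴ s⁻² ≈ 3.08 × 10⁻⁴ s⁻².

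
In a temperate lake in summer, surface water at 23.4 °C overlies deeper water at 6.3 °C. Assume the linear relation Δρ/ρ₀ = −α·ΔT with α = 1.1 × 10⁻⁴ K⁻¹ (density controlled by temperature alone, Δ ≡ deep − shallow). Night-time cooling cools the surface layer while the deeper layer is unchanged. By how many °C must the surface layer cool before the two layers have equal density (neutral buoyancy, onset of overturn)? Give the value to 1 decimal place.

17.1 °C

With temperature the only control, equal density requires T_surf′ = T_deep.
T_surf′ = 6.3 °C.
Cooling required: 23.4 − 6.3 = 17.1 °C.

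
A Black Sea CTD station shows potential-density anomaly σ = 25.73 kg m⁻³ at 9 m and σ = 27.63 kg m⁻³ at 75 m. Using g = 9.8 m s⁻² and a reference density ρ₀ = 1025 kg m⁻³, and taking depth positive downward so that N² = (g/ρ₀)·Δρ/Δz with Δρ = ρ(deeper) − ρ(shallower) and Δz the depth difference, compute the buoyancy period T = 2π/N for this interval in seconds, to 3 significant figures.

379 s

Δρ = 1027.63 − 1025.73 = 1.90 kg m⁻³ over Δz = 75 − 9 = 66 m.
N² = (9.8/1025) × (1.90/66) = 2.7524 × 10⁻⁴ s⁻².
N = √(2.7524 × 10⁻⁴) = 0.016590 rad s⁻¹, so T = 2π/N = 378.73 s ≈ 379 s.
A positive N² confirms static stability across the interval.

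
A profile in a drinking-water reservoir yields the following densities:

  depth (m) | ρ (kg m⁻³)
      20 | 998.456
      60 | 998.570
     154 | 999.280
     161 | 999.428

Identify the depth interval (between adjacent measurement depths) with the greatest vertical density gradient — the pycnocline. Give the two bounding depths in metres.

154–161 m

Compute the density gradient over each adjacent pair:
  20–60 m: Δρ/Δz = 0.114/40 = 2.9 × 10⁻³ kg m⁻⁴
  60–154 m: Δρ/Δz = 0.710/94 = 7.6 × 10⁻³ kg m⁻⁴
  154–161 m: Δρ/Δz = 0.148/7 = 0.021 kg m⁻⁴
The largest gradient is in the 154–161 m interval — the pycnocline.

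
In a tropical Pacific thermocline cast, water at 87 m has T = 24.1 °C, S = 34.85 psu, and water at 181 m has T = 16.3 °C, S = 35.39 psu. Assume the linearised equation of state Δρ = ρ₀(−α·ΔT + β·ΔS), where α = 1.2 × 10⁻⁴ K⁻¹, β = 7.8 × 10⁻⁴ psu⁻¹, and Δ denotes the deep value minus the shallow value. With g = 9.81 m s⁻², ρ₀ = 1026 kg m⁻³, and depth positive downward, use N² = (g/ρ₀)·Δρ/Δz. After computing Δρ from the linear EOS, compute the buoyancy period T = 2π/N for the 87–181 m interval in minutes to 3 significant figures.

8.80 min

ΔT = -7.8 K, ΔS = +0.54 psu (deep − shallow).
Δρ/ρ₀ = −αΔT + βΔS = 9.36 × 10⁻⁴ + 4.212 × 10⁻⁴ = 1.3572 × 10⁻³, so Δρ ≈ 1.392 kg m⁻³.
N² = (g/ρ₀)·Δρ/Δz = g·(Δρ/ρ₀)/Δz = 9.81 × 1.3572 × 10⁻³ / 94 = 1.4164 × 10⁻⁴ s⁻².
N = √(1.4164 × 10⁻⁴) = 0.011901 rad s⁻¹ → T = 2π/N = 527.95 s = 8.7992 min ≈ 8.80 min.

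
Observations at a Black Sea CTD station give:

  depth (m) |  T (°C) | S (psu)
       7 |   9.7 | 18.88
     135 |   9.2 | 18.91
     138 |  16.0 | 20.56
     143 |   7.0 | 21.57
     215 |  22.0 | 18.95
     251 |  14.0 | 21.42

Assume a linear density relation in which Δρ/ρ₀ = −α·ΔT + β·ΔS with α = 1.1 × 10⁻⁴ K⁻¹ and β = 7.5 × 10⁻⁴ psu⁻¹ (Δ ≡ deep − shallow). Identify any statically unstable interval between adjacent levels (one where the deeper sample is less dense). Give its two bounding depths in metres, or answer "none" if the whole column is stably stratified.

Evaluate Δρ/ρ₀ = −αΔT + βΔS across each adjacent pair:
  7–135 m: −αΔT+βΔS = −(1.1 × 10⁻⁴)(-0.5)+(7.5 × 10⁻⁴)(+0.03) = 7.7 × 10⁻⁵ → stable
  135–138 m: −αΔT+βΔS = −(1.1 × 10⁻⁴)(+6.8)+(7.5 × 10⁻⁴)(+1.65) = 4.9 × 10⁻⁴ → stable
  138–143 m: −αΔT+βΔS = −(1.1 × 10⁻⁴)(-9.0)+(7.5 × 10⁻⁴)(+1.01) = 1.7 × 10⁻³ → stable
  143–215 m: −αΔT+βΔS = −(1.1 × 10⁻⁴)(+15.0)+(7.5 × 10⁻⁴)(-2.62) = -3.6 × 10⁻³ → UNSTABLE
  215–251 m: −αΔT+βΔS = −(1.1 × 10⁻⁴)(-8.0)+(7.5 × 10⁻⁴)(+2.47) = 2.7 × 10⁻³ → stable
The 143–215 m interval has Δρ < 0: lighter water underlies denser water.

143–215 m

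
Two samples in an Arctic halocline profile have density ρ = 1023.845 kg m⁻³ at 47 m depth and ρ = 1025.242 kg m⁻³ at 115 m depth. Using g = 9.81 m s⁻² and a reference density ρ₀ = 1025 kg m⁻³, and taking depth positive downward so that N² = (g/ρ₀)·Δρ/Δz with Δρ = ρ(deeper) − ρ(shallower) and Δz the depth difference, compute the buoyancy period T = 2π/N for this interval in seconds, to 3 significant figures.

448 s

Δρ = 1025.242 − 1023.845 = 1.397 kg m⁻³ over Δz = 115 − 47 = 68 m.
N² = (9.81/1025) × (1.397/68) = 1.9662 × 10⁻⁴ s⁻².
N = √(1.9662 × 10⁻⁴) = 0.014022 rad s⁻¹, so T = 2π/N = 448.09 s ≈ 448 s.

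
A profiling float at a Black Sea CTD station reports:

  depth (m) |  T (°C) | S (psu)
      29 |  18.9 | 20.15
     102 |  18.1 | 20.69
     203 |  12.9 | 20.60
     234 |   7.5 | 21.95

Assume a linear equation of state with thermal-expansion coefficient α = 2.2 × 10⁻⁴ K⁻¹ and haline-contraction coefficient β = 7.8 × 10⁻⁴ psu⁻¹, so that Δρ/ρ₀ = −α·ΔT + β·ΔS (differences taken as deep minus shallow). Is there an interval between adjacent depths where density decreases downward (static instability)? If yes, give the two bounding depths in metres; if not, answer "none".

Evaluate Δρ/ρ₀ = −αΔT + βΔS across each adjacent pair:
  29–102 m: −αΔT+βΔS = −(2.2 × 10⁻⁴)(-0.8)+(7.8 × 10⁻⁴)(+0.54) = 6.0 × 10⁻⁴ → stable
  102–203 m: −αΔT+βΔS = −(2.2 × 10⁻⁴)(-5.2)+(7.8 × 10⁻⁴)(-0.09) = 1.1 × 10⁻³ → stable
  203–234 m: −αΔT+βΔS = −(2.2 × 10⁻⁴)(-5.4)+(7.8 × 10⁻⁴)(+1.35) = 2.2 × 10⁻³ → stable
Every interval has Δρ > 0: the column is stably stratified throughout.

none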